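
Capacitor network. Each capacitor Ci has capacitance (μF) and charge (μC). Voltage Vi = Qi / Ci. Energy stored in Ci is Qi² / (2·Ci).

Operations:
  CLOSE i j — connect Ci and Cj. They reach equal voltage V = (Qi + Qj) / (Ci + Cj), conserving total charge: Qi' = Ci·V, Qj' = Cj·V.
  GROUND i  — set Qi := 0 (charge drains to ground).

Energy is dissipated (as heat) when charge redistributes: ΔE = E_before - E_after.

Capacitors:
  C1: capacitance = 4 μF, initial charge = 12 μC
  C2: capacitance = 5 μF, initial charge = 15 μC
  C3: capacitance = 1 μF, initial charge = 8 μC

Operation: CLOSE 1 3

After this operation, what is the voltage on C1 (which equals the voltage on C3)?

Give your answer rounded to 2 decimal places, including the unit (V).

Answer: 4.00 V

Derivation:
Initial: C1(4μF, Q=12μC, V=3.00V), C2(5μF, Q=15μC, V=3.00V), C3(1μF, Q=8μC, V=8.00V)
Op 1: CLOSE 1-3: Q_total=20.00, C_total=5.00, V=4.00; Q1=16.00, Q3=4.00; dissipated=10.000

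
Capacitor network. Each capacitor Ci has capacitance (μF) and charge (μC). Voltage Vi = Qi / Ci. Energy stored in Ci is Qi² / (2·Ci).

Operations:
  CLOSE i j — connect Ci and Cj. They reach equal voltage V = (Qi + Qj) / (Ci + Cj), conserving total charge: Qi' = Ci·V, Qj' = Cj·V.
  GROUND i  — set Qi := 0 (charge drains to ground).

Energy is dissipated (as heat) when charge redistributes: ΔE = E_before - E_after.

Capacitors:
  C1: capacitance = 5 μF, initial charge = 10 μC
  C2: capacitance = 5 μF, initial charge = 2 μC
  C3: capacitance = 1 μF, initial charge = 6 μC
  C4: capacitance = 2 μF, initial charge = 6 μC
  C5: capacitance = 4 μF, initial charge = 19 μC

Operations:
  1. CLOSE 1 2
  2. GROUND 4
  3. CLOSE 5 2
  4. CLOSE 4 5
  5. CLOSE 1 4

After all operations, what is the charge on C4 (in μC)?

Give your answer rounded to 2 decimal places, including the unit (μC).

Initial: C1(5μF, Q=10μC, V=2.00V), C2(5μF, Q=2μC, V=0.40V), C3(1μF, Q=6μC, V=6.00V), C4(2μF, Q=6μC, V=3.00V), C5(4μF, Q=19μC, V=4.75V)
Op 1: CLOSE 1-2: Q_total=12.00, C_total=10.00, V=1.20; Q1=6.00, Q2=6.00; dissipated=3.200
Op 2: GROUND 4: Q4=0; energy lost=9.000
Op 3: CLOSE 5-2: Q_total=25.00, C_total=9.00, V=2.78; Q5=11.11, Q2=13.89; dissipated=14.003
Op 4: CLOSE 4-5: Q_total=11.11, C_total=6.00, V=1.85; Q4=3.70, Q5=7.41; dissipated=5.144
Op 5: CLOSE 1-4: Q_total=9.70, C_total=7.00, V=1.39; Q1=6.93, Q4=2.77; dissipated=0.304
Final charges: Q1=6.93, Q2=13.89, Q3=6.00, Q4=2.77, Q5=7.41

Answer: 2.77 μC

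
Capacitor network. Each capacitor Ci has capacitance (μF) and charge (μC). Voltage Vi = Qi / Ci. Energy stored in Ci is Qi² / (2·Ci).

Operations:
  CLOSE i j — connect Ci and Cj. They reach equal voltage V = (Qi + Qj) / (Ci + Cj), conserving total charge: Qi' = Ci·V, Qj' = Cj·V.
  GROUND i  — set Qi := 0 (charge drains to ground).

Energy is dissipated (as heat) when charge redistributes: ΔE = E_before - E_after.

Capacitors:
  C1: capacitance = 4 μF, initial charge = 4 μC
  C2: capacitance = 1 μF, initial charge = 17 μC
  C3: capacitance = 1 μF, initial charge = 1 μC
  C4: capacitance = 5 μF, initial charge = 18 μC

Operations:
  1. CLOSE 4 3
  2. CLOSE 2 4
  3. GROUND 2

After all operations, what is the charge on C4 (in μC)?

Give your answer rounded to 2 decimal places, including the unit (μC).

Initial: C1(4μF, Q=4μC, V=1.00V), C2(1μF, Q=17μC, V=17.00V), C3(1μF, Q=1μC, V=1.00V), C4(5μF, Q=18μC, V=3.60V)
Op 1: CLOSE 4-3: Q_total=19.00, C_total=6.00, V=3.17; Q4=15.83, Q3=3.17; dissipated=2.817
Op 2: CLOSE 2-4: Q_total=32.83, C_total=6.00, V=5.47; Q2=5.47, Q4=27.36; dissipated=79.734
Op 3: GROUND 2: Q2=0; energy lost=14.973
Final charges: Q1=4.00, Q2=0.00, Q3=3.17, Q4=27.36

Answer: 27.36 μC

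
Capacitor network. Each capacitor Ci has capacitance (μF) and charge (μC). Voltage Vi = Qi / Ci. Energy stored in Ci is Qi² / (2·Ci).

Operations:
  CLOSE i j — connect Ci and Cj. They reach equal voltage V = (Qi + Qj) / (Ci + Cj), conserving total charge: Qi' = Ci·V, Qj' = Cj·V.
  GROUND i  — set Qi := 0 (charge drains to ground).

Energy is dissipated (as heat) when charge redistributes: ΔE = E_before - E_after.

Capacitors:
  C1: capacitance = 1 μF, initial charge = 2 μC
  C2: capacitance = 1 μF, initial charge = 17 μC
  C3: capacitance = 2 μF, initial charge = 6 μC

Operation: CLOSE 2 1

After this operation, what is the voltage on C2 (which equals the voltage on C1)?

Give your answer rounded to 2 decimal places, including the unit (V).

Answer: 9.50 V

Derivation:
Initial: C1(1μF, Q=2μC, V=2.00V), C2(1μF, Q=17μC, V=17.00V), C3(2μF, Q=6μC, V=3.00V)
Op 1: CLOSE 2-1: Q_total=19.00, C_total=2.00, V=9.50; Q2=9.50, Q1=9.50; dissipated=56.250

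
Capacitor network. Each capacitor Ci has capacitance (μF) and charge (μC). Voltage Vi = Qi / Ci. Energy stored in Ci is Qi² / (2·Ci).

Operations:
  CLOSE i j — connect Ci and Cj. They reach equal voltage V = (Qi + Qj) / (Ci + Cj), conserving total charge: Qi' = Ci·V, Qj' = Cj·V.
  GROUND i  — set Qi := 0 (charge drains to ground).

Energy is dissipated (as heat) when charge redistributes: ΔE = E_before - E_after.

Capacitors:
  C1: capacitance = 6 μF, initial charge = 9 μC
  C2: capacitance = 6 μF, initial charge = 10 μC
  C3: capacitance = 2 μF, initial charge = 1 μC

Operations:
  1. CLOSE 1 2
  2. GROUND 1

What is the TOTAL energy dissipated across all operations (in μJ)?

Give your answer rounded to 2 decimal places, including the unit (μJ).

Answer: 7.56 μJ

Derivation:
Initial: C1(6μF, Q=9μC, V=1.50V), C2(6μF, Q=10μC, V=1.67V), C3(2μF, Q=1μC, V=0.50V)
Op 1: CLOSE 1-2: Q_total=19.00, C_total=12.00, V=1.58; Q1=9.50, Q2=9.50; dissipated=0.042
Op 2: GROUND 1: Q1=0; energy lost=7.521
Total dissipated: 7.562 μJ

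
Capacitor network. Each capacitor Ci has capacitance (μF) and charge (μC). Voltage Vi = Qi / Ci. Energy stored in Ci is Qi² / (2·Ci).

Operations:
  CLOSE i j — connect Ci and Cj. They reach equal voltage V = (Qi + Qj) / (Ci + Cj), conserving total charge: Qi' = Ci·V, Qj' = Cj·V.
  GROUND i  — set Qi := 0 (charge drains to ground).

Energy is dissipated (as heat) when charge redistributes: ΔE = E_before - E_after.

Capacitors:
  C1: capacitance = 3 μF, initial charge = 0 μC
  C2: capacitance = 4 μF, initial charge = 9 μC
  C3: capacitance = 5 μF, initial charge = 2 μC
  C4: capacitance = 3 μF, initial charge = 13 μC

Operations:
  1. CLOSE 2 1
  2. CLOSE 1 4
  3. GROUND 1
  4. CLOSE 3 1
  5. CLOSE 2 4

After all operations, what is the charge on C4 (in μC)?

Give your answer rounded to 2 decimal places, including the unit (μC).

Answer: 5.82 μC

Derivation:
Initial: C1(3μF, Q=0μC, V=0.00V), C2(4μF, Q=9μC, V=2.25V), C3(5μF, Q=2μC, V=0.40V), C4(3μF, Q=13μC, V=4.33V)
Op 1: CLOSE 2-1: Q_total=9.00, C_total=7.00, V=1.29; Q2=5.14, Q1=3.86; dissipated=4.339
Op 2: CLOSE 1-4: Q_total=16.86, C_total=6.00, V=2.81; Q1=8.43, Q4=8.43; dissipated=6.966
Op 3: GROUND 1: Q1=0; energy lost=11.840
Op 4: CLOSE 3-1: Q_total=2.00, C_total=8.00, V=0.25; Q3=1.25, Q1=0.75; dissipated=0.150
Op 5: CLOSE 2-4: Q_total=13.57, C_total=7.00, V=1.94; Q2=7.76, Q4=5.82; dissipated=1.990
Final charges: Q1=0.75, Q2=7.76, Q3=1.25, Q4=5.82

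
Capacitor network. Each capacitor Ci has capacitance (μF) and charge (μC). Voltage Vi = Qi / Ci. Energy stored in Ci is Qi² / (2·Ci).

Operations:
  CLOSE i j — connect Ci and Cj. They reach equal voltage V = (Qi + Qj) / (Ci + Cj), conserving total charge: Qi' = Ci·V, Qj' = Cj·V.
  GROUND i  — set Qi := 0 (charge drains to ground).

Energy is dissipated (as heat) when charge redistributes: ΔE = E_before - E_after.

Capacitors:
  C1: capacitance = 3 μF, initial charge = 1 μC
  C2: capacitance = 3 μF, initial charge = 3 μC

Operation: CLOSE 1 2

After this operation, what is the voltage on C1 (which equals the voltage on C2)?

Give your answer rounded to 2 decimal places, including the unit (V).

Answer: 0.67 V

Derivation:
Initial: C1(3μF, Q=1μC, V=0.33V), C2(3μF, Q=3μC, V=1.00V)
Op 1: CLOSE 1-2: Q_total=4.00, C_total=6.00, V=0.67; Q1=2.00, Q2=2.00; dissipated=0.333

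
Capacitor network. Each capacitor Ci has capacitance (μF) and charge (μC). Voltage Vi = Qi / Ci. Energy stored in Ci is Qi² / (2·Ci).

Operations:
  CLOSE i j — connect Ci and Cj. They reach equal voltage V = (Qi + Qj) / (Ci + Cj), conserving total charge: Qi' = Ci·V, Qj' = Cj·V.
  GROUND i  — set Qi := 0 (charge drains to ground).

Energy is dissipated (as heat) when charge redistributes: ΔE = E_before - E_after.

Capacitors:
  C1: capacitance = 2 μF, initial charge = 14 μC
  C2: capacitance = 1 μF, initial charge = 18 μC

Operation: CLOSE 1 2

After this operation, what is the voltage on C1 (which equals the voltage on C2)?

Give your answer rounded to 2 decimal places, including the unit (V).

Initial: C1(2μF, Q=14μC, V=7.00V), C2(1μF, Q=18μC, V=18.00V)
Op 1: CLOSE 1-2: Q_total=32.00, C_total=3.00, V=10.67; Q1=21.33, Q2=10.67; dissipated=40.333

Answer: 10.67 V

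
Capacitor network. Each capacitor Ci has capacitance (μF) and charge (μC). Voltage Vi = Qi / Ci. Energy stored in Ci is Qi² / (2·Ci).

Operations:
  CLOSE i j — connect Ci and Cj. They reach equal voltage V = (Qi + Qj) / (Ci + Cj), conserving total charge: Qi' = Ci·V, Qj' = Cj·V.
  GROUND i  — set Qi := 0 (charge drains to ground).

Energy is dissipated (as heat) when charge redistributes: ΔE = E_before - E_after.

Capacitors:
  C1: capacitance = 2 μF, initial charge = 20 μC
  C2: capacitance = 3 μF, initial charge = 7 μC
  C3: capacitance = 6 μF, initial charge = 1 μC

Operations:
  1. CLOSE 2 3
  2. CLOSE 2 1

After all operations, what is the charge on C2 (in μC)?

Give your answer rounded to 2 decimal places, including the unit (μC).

Initial: C1(2μF, Q=20μC, V=10.00V), C2(3μF, Q=7μC, V=2.33V), C3(6μF, Q=1μC, V=0.17V)
Op 1: CLOSE 2-3: Q_total=8.00, C_total=9.00, V=0.89; Q2=2.67, Q3=5.33; dissipated=4.694
Op 2: CLOSE 2-1: Q_total=22.67, C_total=5.00, V=4.53; Q2=13.60, Q1=9.07; dissipated=49.807
Final charges: Q1=9.07, Q2=13.60, Q3=5.33

Answer: 13.60 μC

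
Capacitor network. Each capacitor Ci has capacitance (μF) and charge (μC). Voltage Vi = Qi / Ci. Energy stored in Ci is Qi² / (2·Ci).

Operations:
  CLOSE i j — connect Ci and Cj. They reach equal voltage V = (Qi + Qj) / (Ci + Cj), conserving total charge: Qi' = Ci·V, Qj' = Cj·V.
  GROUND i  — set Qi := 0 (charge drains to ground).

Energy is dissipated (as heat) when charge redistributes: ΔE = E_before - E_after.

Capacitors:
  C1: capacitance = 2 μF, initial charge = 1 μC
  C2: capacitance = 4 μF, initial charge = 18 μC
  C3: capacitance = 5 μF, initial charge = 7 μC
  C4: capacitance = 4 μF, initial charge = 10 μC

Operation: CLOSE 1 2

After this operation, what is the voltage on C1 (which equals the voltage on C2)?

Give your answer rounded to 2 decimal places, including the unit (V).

Answer: 3.17 V

Derivation:
Initial: C1(2μF, Q=1μC, V=0.50V), C2(4μF, Q=18μC, V=4.50V), C3(5μF, Q=7μC, V=1.40V), C4(4μF, Q=10μC, V=2.50V)
Op 1: CLOSE 1-2: Q_total=19.00, C_total=6.00, V=3.17; Q1=6.33, Q2=12.67; dissipated=10.667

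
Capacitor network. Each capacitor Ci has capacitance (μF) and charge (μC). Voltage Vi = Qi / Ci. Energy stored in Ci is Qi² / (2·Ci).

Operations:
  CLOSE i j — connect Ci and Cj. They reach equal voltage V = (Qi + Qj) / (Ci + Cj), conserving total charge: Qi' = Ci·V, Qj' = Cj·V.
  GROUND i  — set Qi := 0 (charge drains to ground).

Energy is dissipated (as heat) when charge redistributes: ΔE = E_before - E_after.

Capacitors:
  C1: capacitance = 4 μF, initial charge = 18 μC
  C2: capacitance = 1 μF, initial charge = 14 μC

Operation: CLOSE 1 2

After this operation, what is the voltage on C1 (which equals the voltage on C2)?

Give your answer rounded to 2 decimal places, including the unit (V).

Initial: C1(4μF, Q=18μC, V=4.50V), C2(1μF, Q=14μC, V=14.00V)
Op 1: CLOSE 1-2: Q_total=32.00, C_total=5.00, V=6.40; Q1=25.60, Q2=6.40; dissipated=36.100

Answer: 6.40 V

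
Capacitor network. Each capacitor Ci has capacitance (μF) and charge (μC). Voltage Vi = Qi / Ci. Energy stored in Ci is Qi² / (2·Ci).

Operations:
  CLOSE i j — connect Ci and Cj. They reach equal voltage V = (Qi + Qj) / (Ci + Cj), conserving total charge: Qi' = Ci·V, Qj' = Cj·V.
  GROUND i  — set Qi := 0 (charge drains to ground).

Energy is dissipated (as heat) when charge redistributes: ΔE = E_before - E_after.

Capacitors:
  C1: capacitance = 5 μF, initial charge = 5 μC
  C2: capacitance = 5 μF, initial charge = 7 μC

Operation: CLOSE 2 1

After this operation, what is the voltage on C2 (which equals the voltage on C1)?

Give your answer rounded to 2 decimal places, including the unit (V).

Initial: C1(5μF, Q=5μC, V=1.00V), C2(5μF, Q=7μC, V=1.40V)
Op 1: CLOSE 2-1: Q_total=12.00, C_total=10.00, V=1.20; Q2=6.00, Q1=6.00; dissipated=0.200

Answer: 1.20 V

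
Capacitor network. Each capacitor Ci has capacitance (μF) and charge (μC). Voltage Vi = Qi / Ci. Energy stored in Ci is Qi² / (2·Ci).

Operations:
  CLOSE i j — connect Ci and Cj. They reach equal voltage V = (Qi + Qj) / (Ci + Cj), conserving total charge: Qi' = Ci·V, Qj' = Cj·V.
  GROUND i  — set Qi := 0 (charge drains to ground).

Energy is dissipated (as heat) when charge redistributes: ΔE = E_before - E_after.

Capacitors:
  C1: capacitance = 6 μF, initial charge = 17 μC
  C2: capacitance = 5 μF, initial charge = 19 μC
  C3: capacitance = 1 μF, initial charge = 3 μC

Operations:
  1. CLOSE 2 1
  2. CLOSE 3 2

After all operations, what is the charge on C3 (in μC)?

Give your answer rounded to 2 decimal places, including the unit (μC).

Initial: C1(6μF, Q=17μC, V=2.83V), C2(5μF, Q=19μC, V=3.80V), C3(1μF, Q=3μC, V=3.00V)
Op 1: CLOSE 2-1: Q_total=36.00, C_total=11.00, V=3.27; Q2=16.36, Q1=19.64; dissipated=1.274
Op 2: CLOSE 3-2: Q_total=19.36, C_total=6.00, V=3.23; Q3=3.23, Q2=16.14; dissipated=0.031
Final charges: Q1=19.64, Q2=16.14, Q3=3.23

Answer: 3.23 μC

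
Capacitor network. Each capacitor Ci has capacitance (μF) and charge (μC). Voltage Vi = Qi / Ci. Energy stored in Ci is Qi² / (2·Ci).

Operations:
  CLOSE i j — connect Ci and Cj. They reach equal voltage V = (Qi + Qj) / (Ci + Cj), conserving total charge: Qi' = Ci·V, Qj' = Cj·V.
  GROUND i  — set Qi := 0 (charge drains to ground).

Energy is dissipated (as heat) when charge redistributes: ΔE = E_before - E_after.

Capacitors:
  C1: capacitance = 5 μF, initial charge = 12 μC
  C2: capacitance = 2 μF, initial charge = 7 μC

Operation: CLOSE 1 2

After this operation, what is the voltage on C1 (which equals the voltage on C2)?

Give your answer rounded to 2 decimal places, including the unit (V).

Initial: C1(5μF, Q=12μC, V=2.40V), C2(2μF, Q=7μC, V=3.50V)
Op 1: CLOSE 1-2: Q_total=19.00, C_total=7.00, V=2.71; Q1=13.57, Q2=5.43; dissipated=0.864

Answer: 2.71 V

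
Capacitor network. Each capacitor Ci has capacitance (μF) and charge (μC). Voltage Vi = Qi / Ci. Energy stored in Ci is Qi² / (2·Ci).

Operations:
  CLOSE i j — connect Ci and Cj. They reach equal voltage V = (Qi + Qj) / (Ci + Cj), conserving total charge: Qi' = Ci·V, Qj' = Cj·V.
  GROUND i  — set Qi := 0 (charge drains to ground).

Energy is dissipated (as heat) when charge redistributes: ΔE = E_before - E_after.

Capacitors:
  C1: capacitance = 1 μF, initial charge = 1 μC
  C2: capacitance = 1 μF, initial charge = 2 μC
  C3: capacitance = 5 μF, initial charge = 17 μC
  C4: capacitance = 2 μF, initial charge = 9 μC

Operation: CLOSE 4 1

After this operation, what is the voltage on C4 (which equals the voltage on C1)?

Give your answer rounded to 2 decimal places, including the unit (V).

Initial: C1(1μF, Q=1μC, V=1.00V), C2(1μF, Q=2μC, V=2.00V), C3(5μF, Q=17μC, V=3.40V), C4(2μF, Q=9μC, V=4.50V)
Op 1: CLOSE 4-1: Q_total=10.00, C_total=3.00, V=3.33; Q4=6.67, Q1=3.33; dissipated=4.083

Answer: 3.33 V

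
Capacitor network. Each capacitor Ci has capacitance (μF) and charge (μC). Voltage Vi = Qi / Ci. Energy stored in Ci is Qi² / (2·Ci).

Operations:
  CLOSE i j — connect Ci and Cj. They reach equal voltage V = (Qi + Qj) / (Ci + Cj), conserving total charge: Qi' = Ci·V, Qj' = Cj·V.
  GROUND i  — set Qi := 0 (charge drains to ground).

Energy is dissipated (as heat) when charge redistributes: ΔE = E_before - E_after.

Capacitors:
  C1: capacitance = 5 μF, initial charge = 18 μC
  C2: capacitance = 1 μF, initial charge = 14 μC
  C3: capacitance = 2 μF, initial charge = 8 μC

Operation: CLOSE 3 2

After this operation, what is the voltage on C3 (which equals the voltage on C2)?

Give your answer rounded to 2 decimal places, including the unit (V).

Initial: C1(5μF, Q=18μC, V=3.60V), C2(1μF, Q=14μC, V=14.00V), C3(2μF, Q=8μC, V=4.00V)
Op 1: CLOSE 3-2: Q_total=22.00, C_total=3.00, V=7.33; Q3=14.67, Q2=7.33; dissipated=33.333

Answer: 7.33 V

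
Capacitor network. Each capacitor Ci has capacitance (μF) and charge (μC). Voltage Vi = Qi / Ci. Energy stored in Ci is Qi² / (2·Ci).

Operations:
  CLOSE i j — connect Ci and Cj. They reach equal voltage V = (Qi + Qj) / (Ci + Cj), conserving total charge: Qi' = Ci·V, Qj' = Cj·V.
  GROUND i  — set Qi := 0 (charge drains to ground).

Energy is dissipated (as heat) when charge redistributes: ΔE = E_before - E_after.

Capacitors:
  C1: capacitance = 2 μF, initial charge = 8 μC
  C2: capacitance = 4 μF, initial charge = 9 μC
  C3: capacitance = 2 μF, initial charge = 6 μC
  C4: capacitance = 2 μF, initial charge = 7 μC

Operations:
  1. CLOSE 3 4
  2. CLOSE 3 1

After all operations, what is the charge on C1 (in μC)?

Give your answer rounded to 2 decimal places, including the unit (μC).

Initial: C1(2μF, Q=8μC, V=4.00V), C2(4μF, Q=9μC, V=2.25V), C3(2μF, Q=6μC, V=3.00V), C4(2μF, Q=7μC, V=3.50V)
Op 1: CLOSE 3-4: Q_total=13.00, C_total=4.00, V=3.25; Q3=6.50, Q4=6.50; dissipated=0.125
Op 2: CLOSE 3-1: Q_total=14.50, C_total=4.00, V=3.62; Q3=7.25, Q1=7.25; dissipated=0.281
Final charges: Q1=7.25, Q2=9.00, Q3=7.25, Q4=6.50

Answer: 7.25 μC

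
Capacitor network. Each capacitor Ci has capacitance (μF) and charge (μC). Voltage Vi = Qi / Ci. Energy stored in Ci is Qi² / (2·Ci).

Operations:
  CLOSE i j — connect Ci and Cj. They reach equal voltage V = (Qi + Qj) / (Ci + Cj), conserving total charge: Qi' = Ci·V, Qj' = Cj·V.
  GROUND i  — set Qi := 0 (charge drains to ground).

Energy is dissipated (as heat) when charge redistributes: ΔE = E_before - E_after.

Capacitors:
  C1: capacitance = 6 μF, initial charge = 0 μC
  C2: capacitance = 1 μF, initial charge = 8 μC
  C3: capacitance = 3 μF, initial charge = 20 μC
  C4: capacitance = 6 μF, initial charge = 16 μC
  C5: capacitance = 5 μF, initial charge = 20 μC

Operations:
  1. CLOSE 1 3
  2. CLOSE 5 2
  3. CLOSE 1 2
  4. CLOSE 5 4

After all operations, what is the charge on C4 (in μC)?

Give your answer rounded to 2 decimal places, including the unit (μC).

Initial: C1(6μF, Q=0μC, V=0.00V), C2(1μF, Q=8μC, V=8.00V), C3(3μF, Q=20μC, V=6.67V), C4(6μF, Q=16μC, V=2.67V), C5(5μF, Q=20μC, V=4.00V)
Op 1: CLOSE 1-3: Q_total=20.00, C_total=9.00, V=2.22; Q1=13.33, Q3=6.67; dissipated=44.444
Op 2: CLOSE 5-2: Q_total=28.00, C_total=6.00, V=4.67; Q5=23.33, Q2=4.67; dissipated=6.667
Op 3: CLOSE 1-2: Q_total=18.00, C_total=7.00, V=2.57; Q1=15.43, Q2=2.57; dissipated=2.561
Op 4: CLOSE 5-4: Q_total=39.33, C_total=11.00, V=3.58; Q5=17.88, Q4=21.45; dissipated=5.455
Final charges: Q1=15.43, Q2=2.57, Q3=6.67, Q4=21.45, Q5=17.88

Answer: 21.45 μC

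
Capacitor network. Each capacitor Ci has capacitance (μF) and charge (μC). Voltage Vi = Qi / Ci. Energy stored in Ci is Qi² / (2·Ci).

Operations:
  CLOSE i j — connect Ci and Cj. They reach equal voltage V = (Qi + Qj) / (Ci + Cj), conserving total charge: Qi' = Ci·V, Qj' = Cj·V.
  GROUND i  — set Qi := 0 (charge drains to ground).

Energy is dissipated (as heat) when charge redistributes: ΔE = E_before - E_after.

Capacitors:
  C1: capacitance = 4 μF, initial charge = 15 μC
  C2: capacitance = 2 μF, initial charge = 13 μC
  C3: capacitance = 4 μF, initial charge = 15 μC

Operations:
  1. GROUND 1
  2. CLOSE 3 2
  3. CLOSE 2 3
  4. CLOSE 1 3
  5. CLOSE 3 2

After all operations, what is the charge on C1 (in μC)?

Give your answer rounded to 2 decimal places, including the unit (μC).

Answer: 9.33 μC

Derivation:
Initial: C1(4μF, Q=15μC, V=3.75V), C2(2μF, Q=13μC, V=6.50V), C3(4μF, Q=15μC, V=3.75V)
Op 1: GROUND 1: Q1=0; energy lost=28.125
Op 2: CLOSE 3-2: Q_total=28.00, C_total=6.00, V=4.67; Q3=18.67, Q2=9.33; dissipated=5.042
Op 3: CLOSE 2-3: Q_total=28.00, C_total=6.00, V=4.67; Q2=9.33, Q3=18.67; dissipated=0.000
Op 4: CLOSE 1-3: Q_total=18.67, C_total=8.00, V=2.33; Q1=9.33, Q3=9.33; dissipated=21.778
Op 5: CLOSE 3-2: Q_total=18.67, C_total=6.00, V=3.11; Q3=12.44, Q2=6.22; dissipated=3.630
Final charges: Q1=9.33, Q2=6.22, Q3=12.44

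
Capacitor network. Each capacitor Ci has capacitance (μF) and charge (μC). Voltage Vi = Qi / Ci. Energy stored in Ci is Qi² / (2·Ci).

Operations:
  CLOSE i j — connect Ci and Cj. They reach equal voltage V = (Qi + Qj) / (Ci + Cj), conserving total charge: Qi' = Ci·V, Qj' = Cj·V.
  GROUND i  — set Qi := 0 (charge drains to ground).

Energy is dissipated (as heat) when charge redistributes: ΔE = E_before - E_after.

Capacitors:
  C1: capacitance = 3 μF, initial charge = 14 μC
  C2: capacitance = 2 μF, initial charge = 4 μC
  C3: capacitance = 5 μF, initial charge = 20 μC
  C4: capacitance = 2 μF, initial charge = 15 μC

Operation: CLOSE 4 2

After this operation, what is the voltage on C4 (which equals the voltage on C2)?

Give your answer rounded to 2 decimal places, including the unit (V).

Answer: 4.75 V

Derivation:
Initial: C1(3μF, Q=14μC, V=4.67V), C2(2μF, Q=4μC, V=2.00V), C3(5μF, Q=20μC, V=4.00V), C4(2μF, Q=15μC, V=7.50V)
Op 1: CLOSE 4-2: Q_total=19.00, C_total=4.00, V=4.75; Q4=9.50, Q2=9.50; dissipated=15.125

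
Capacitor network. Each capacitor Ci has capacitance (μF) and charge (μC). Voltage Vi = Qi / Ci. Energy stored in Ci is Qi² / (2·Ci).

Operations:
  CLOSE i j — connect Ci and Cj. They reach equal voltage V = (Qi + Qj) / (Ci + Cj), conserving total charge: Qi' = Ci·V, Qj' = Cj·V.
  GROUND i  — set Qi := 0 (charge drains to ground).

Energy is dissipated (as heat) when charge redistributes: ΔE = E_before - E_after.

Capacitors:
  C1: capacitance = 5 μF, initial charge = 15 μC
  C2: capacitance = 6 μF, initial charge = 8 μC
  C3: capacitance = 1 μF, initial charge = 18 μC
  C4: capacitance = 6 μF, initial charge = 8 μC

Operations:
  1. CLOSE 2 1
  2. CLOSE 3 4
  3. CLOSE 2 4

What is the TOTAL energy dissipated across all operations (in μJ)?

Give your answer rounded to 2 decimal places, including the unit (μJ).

Answer: 126.79 μJ

Derivation:
Initial: C1(5μF, Q=15μC, V=3.00V), C2(6μF, Q=8μC, V=1.33V), C3(1μF, Q=18μC, V=18.00V), C4(6μF, Q=8μC, V=1.33V)
Op 1: CLOSE 2-1: Q_total=23.00, C_total=11.00, V=2.09; Q2=12.55, Q1=10.45; dissipated=3.788
Op 2: CLOSE 3-4: Q_total=26.00, C_total=7.00, V=3.71; Q3=3.71, Q4=22.29; dissipated=119.048
Op 3: CLOSE 2-4: Q_total=34.83, C_total=12.00, V=2.90; Q2=17.42, Q4=17.42; dissipated=3.953
Total dissipated: 126.789 μJ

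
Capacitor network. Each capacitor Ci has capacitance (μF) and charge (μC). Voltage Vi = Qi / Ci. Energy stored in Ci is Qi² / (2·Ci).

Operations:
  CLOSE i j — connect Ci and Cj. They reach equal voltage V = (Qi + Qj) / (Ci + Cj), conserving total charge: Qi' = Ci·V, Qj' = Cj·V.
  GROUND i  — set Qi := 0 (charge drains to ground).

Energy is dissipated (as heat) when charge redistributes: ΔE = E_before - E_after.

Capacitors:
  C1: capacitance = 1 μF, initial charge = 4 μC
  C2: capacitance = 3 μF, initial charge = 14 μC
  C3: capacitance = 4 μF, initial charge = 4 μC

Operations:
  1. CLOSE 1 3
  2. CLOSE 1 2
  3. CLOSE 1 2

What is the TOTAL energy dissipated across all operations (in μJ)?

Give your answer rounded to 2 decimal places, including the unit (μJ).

Answer: 7.13 μJ

Derivation:
Initial: C1(1μF, Q=4μC, V=4.00V), C2(3μF, Q=14μC, V=4.67V), C3(4μF, Q=4μC, V=1.00V)
Op 1: CLOSE 1-3: Q_total=8.00, C_total=5.00, V=1.60; Q1=1.60, Q3=6.40; dissipated=3.600
Op 2: CLOSE 1-2: Q_total=15.60, C_total=4.00, V=3.90; Q1=3.90, Q2=11.70; dissipated=3.527
Op 3: CLOSE 1-2: Q_total=15.60, C_total=4.00, V=3.90; Q1=3.90, Q2=11.70; dissipated=0.000
Total dissipated: 7.127 μJ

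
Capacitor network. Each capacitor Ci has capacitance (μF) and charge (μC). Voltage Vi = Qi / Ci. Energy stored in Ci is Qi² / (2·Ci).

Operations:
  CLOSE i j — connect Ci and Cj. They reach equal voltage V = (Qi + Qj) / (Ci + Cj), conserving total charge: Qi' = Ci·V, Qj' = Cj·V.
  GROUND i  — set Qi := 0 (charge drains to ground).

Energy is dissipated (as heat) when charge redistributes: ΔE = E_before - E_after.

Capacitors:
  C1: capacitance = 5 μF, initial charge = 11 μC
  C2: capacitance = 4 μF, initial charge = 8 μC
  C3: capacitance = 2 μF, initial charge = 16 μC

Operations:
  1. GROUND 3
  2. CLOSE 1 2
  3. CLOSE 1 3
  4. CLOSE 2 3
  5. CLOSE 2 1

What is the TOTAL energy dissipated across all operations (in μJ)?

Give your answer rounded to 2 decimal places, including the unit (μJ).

Answer: 67.65 μJ

Derivation:
Initial: C1(5μF, Q=11μC, V=2.20V), C2(4μF, Q=8μC, V=2.00V), C3(2μF, Q=16μC, V=8.00V)
Op 1: GROUND 3: Q3=0; energy lost=64.000
Op 2: CLOSE 1-2: Q_total=19.00, C_total=9.00, V=2.11; Q1=10.56, Q2=8.44; dissipated=0.044
Op 3: CLOSE 1-3: Q_total=10.56, C_total=7.00, V=1.51; Q1=7.54, Q3=3.02; dissipated=3.183
Op 4: CLOSE 2-3: Q_total=11.46, C_total=6.00, V=1.91; Q2=7.64, Q3=3.82; dissipated=0.243
Op 5: CLOSE 2-1: Q_total=15.18, C_total=9.00, V=1.69; Q2=6.75, Q1=8.43; dissipated=0.180
Total dissipated: 67.650 μJ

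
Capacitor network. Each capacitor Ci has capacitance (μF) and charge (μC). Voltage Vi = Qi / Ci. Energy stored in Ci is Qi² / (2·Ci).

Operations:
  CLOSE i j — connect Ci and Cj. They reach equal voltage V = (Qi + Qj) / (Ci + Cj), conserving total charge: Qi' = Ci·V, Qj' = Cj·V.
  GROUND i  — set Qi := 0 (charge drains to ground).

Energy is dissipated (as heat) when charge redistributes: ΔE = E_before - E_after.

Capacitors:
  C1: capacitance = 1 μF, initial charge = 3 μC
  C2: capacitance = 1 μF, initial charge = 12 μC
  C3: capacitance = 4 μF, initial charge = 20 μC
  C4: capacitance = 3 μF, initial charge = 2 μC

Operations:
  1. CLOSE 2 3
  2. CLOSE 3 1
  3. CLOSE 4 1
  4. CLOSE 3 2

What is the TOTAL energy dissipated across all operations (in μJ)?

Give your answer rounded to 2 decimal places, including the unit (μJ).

Answer: 33.99 μJ

Derivation:
Initial: C1(1μF, Q=3μC, V=3.00V), C2(1μF, Q=12μC, V=12.00V), C3(4μF, Q=20μC, V=5.00V), C4(3μF, Q=2μC, V=0.67V)
Op 1: CLOSE 2-3: Q_total=32.00, C_total=5.00, V=6.40; Q2=6.40, Q3=25.60; dissipated=19.600
Op 2: CLOSE 3-1: Q_total=28.60, C_total=5.00, V=5.72; Q3=22.88, Q1=5.72; dissipated=4.624
Op 3: CLOSE 4-1: Q_total=7.72, C_total=4.00, V=1.93; Q4=5.79, Q1=1.93; dissipated=9.576
Op 4: CLOSE 3-2: Q_total=29.28, C_total=5.00, V=5.86; Q3=23.42, Q2=5.86; dissipated=0.185
Total dissipated: 33.985 μJ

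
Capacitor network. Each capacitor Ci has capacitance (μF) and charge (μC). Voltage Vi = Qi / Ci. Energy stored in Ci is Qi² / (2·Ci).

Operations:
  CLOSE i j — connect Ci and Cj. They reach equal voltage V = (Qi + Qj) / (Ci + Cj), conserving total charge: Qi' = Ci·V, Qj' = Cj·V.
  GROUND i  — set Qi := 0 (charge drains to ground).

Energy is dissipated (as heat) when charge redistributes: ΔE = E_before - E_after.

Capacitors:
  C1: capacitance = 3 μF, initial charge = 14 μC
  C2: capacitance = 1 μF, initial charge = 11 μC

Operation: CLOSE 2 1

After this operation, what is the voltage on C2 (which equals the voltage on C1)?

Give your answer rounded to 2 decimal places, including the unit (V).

Answer: 6.25 V

Derivation:
Initial: C1(3μF, Q=14μC, V=4.67V), C2(1μF, Q=11μC, V=11.00V)
Op 1: CLOSE 2-1: Q_total=25.00, C_total=4.00, V=6.25; Q2=6.25, Q1=18.75; dissipated=15.042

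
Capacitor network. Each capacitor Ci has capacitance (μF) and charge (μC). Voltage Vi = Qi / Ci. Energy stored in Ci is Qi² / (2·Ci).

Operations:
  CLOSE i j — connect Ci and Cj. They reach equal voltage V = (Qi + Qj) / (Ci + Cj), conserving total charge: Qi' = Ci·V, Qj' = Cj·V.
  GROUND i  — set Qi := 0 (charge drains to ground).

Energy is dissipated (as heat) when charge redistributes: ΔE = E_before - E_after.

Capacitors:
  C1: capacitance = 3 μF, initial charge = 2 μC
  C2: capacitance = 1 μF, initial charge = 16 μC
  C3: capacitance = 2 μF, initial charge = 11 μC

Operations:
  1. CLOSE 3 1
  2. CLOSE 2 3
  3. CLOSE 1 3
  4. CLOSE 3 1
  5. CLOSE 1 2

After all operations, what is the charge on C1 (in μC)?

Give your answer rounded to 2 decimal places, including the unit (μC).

Initial: C1(3μF, Q=2μC, V=0.67V), C2(1μF, Q=16μC, V=16.00V), C3(2μF, Q=11μC, V=5.50V)
Op 1: CLOSE 3-1: Q_total=13.00, C_total=5.00, V=2.60; Q3=5.20, Q1=7.80; dissipated=14.017
Op 2: CLOSE 2-3: Q_total=21.20, C_total=3.00, V=7.07; Q2=7.07, Q3=14.13; dissipated=59.853
Op 3: CLOSE 1-3: Q_total=21.93, C_total=5.00, V=4.39; Q1=13.16, Q3=8.77; dissipated=11.971
Op 4: CLOSE 3-1: Q_total=21.93, C_total=5.00, V=4.39; Q3=8.77, Q1=13.16; dissipated=0.000
Op 5: CLOSE 1-2: Q_total=20.23, C_total=4.00, V=5.06; Q1=15.17, Q2=5.06; dissipated=2.693
Final charges: Q1=15.17, Q2=5.06, Q3=8.77

Answer: 15.17 μC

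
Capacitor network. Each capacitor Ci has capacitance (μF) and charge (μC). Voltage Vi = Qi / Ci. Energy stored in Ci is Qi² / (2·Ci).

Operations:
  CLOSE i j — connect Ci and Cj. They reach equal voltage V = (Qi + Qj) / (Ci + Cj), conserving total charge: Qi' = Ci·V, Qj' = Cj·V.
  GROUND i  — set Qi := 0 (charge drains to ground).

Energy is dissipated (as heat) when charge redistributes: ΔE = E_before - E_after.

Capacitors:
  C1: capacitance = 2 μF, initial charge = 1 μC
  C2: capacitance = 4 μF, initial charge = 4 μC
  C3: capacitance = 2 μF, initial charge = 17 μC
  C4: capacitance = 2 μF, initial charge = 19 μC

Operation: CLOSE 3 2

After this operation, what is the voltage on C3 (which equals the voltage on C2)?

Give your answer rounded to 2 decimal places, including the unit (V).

Initial: C1(2μF, Q=1μC, V=0.50V), C2(4μF, Q=4μC, V=1.00V), C3(2μF, Q=17μC, V=8.50V), C4(2μF, Q=19μC, V=9.50V)
Op 1: CLOSE 3-2: Q_total=21.00, C_total=6.00, V=3.50; Q3=7.00, Q2=14.00; dissipated=37.500

Answer: 3.50 V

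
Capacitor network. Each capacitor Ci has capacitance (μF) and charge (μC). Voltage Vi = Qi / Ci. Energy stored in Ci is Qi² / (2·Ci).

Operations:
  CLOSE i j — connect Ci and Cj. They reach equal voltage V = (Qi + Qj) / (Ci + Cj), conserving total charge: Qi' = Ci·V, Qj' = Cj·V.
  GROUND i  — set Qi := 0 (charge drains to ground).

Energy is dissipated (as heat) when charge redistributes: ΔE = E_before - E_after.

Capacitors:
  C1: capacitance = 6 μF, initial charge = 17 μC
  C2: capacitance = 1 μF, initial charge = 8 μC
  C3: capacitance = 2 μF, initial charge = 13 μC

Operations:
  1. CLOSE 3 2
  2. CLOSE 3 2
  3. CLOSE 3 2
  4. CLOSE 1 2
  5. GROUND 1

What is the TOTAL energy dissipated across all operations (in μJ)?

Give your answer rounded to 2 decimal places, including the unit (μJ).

Initial: C1(6μF, Q=17μC, V=2.83V), C2(1μF, Q=8μC, V=8.00V), C3(2μF, Q=13μC, V=6.50V)
Op 1: CLOSE 3-2: Q_total=21.00, C_total=3.00, V=7.00; Q3=14.00, Q2=7.00; dissipated=0.750
Op 2: CLOSE 3-2: Q_total=21.00, C_total=3.00, V=7.00; Q3=14.00, Q2=7.00; dissipated=0.000
Op 3: CLOSE 3-2: Q_total=21.00, C_total=3.00, V=7.00; Q3=14.00, Q2=7.00; dissipated=0.000
Op 4: CLOSE 1-2: Q_total=24.00, C_total=7.00, V=3.43; Q1=20.57, Q2=3.43; dissipated=7.440
Op 5: GROUND 1: Q1=0; energy lost=35.265
Total dissipated: 43.456 μJ

Answer: 43.46 μJ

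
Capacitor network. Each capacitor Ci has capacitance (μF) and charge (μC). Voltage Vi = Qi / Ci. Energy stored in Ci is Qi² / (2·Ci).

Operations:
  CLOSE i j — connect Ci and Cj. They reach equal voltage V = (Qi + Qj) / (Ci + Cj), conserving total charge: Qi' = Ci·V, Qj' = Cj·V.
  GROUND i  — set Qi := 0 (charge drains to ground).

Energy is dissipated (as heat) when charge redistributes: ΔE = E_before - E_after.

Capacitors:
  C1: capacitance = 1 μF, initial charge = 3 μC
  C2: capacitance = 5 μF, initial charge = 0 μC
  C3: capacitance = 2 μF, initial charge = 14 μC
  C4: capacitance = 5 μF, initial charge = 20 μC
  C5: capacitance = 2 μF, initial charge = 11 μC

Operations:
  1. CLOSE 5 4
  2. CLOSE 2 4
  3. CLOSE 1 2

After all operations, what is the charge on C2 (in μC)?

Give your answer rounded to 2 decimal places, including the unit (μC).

Answer: 11.73 μC

Derivation:
Initial: C1(1μF, Q=3μC, V=3.00V), C2(5μF, Q=0μC, V=0.00V), C3(2μF, Q=14μC, V=7.00V), C4(5μF, Q=20μC, V=4.00V), C5(2μF, Q=11μC, V=5.50V)
Op 1: CLOSE 5-4: Q_total=31.00, C_total=7.00, V=4.43; Q5=8.86, Q4=22.14; dissipated=1.607
Op 2: CLOSE 2-4: Q_total=22.14, C_total=10.00, V=2.21; Q2=11.07, Q4=11.07; dissipated=24.515
Op 3: CLOSE 1-2: Q_total=14.07, C_total=6.00, V=2.35; Q1=2.35, Q2=11.73; dissipated=0.257
Final charges: Q1=2.35, Q2=11.73, Q3=14.00, Q4=11.07, Q5=8.86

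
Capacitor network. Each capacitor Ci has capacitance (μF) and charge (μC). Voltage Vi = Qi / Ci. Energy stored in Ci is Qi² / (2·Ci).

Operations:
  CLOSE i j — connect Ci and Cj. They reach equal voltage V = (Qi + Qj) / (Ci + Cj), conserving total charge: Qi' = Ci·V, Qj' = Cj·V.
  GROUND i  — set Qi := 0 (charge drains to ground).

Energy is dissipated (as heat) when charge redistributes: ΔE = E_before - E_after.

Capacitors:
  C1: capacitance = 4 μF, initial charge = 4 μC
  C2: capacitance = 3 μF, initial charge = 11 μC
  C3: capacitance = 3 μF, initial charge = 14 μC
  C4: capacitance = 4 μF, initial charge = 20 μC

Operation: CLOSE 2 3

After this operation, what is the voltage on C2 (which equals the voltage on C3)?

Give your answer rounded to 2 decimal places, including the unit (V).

Answer: 4.17 V

Derivation:
Initial: C1(4μF, Q=4μC, V=1.00V), C2(3μF, Q=11μC, V=3.67V), C3(3μF, Q=14μC, V=4.67V), C4(4μF, Q=20μC, V=5.00V)
Op 1: CLOSE 2-3: Q_total=25.00, C_total=6.00, V=4.17; Q2=12.50, Q3=12.50; dissipated=0.750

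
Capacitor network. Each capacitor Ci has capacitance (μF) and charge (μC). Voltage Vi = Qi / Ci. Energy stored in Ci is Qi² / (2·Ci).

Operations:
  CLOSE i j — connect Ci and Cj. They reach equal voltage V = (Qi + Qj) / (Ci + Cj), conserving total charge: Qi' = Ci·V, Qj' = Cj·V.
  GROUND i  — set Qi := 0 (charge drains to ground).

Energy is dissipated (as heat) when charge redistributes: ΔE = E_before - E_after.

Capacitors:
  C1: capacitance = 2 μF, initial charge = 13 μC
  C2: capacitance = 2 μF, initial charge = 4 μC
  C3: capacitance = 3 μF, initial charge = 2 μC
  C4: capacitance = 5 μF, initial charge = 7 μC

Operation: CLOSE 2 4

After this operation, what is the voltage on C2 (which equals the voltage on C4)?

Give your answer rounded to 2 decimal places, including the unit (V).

Initial: C1(2μF, Q=13μC, V=6.50V), C2(2μF, Q=4μC, V=2.00V), C3(3μF, Q=2μC, V=0.67V), C4(5μF, Q=7μC, V=1.40V)
Op 1: CLOSE 2-4: Q_total=11.00, C_total=7.00, V=1.57; Q2=3.14, Q4=7.86; dissipated=0.257

Answer: 1.57 V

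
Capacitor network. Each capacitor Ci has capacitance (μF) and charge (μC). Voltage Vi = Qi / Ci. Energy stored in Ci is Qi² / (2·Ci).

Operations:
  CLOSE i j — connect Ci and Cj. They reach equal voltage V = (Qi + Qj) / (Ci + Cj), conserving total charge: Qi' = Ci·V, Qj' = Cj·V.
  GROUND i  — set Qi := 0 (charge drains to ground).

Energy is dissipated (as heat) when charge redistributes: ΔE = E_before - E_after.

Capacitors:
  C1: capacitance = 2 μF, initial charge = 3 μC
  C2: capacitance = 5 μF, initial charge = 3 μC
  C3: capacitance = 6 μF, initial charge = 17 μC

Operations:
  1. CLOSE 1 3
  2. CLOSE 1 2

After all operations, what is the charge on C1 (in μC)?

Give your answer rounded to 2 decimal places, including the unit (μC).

Answer: 2.29 μC

Derivation:
Initial: C1(2μF, Q=3μC, V=1.50V), C2(5μF, Q=3μC, V=0.60V), C3(6μF, Q=17μC, V=2.83V)
Op 1: CLOSE 1-3: Q_total=20.00, C_total=8.00, V=2.50; Q1=5.00, Q3=15.00; dissipated=1.333
Op 2: CLOSE 1-2: Q_total=8.00, C_total=7.00, V=1.14; Q1=2.29, Q2=5.71; dissipated=2.579
Final charges: Q1=2.29, Q2=5.71, Q3=15.00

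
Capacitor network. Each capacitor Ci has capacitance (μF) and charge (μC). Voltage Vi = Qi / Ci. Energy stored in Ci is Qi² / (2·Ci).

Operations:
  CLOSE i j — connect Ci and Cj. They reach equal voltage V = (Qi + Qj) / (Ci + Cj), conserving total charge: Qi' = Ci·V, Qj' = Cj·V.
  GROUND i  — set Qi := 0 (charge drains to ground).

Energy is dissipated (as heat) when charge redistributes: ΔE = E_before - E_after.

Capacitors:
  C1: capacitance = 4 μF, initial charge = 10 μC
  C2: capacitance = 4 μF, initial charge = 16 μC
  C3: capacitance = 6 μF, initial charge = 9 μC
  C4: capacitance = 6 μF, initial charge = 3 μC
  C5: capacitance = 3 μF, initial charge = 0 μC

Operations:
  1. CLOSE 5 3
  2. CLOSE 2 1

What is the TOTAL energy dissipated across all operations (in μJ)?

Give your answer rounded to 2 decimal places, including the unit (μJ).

Answer: 4.50 μJ

Derivation:
Initial: C1(4μF, Q=10μC, V=2.50V), C2(4μF, Q=16μC, V=4.00V), C3(6μF, Q=9μC, V=1.50V), C4(6μF, Q=3μC, V=0.50V), C5(3μF, Q=0μC, V=0.00V)
Op 1: CLOSE 5-3: Q_total=9.00, C_total=9.00, V=1.00; Q5=3.00, Q3=6.00; dissipated=2.250
Op 2: CLOSE 2-1: Q_total=26.00, C_total=8.00, V=3.25; Q2=13.00, Q1=13.00; dissipated=2.250
Total dissipated: 4.500 μJ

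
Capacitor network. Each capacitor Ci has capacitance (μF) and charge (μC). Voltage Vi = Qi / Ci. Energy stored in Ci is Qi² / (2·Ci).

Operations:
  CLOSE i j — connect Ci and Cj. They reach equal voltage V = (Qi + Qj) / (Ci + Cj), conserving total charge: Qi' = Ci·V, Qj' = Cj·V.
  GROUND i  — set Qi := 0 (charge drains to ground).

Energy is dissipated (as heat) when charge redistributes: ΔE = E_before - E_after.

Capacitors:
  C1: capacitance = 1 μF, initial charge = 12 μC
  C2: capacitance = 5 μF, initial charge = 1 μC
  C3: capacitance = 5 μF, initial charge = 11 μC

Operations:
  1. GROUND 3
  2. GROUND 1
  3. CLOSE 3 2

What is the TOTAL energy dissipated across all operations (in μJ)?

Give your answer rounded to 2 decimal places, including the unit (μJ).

Initial: C1(1μF, Q=12μC, V=12.00V), C2(5μF, Q=1μC, V=0.20V), C3(5μF, Q=11μC, V=2.20V)
Op 1: GROUND 3: Q3=0; energy lost=12.100
Op 2: GROUND 1: Q1=0; energy lost=72.000
Op 3: CLOSE 3-2: Q_total=1.00, C_total=10.00, V=0.10; Q3=0.50, Q2=0.50; dissipated=0.050
Total dissipated: 84.150 μJ

Answer: 84.15 μJ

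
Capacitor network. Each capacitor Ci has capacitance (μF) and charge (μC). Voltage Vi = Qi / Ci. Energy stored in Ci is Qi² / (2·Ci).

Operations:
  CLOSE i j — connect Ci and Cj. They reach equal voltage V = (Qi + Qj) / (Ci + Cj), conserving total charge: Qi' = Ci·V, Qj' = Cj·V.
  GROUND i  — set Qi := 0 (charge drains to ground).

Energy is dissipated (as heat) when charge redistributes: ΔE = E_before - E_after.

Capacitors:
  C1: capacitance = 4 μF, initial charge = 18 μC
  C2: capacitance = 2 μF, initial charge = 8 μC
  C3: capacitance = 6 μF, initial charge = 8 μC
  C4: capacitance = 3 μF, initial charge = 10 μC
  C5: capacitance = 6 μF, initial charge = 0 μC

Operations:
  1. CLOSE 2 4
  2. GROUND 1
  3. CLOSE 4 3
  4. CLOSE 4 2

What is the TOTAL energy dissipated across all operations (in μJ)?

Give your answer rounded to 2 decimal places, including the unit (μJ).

Initial: C1(4μF, Q=18μC, V=4.50V), C2(2μF, Q=8μC, V=4.00V), C3(6μF, Q=8μC, V=1.33V), C4(3μF, Q=10μC, V=3.33V), C5(6μF, Q=0μC, V=0.00V)
Op 1: CLOSE 2-4: Q_total=18.00, C_total=5.00, V=3.60; Q2=7.20, Q4=10.80; dissipated=0.267
Op 2: GROUND 1: Q1=0; energy lost=40.500
Op 3: CLOSE 4-3: Q_total=18.80, C_total=9.00, V=2.09; Q4=6.27, Q3=12.53; dissipated=5.138
Op 4: CLOSE 4-2: Q_total=13.47, C_total=5.00, V=2.69; Q4=8.08, Q2=5.39; dissipated=1.370
Total dissipated: 47.275 μJ

Answer: 47.27 μJ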